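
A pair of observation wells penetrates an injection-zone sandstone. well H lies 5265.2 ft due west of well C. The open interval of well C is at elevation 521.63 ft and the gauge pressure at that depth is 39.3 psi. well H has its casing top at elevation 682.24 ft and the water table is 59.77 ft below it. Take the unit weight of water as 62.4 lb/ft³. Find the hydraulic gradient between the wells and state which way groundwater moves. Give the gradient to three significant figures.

i ≈ 0.00193; groundwater flows toward the east

Pressure head at well C: ψ = 144·P/γ = 144 × 39.3 / 62.4 = 90.69 ft.
Total head at well C: h = z + ψ = 521.63 + 90.69 = 612.32 ft.
Total head at well H: h = 682.24 − 59.77 = 622.47 ft.
Head difference: h(well C) − h(well H) = 612.32 − 622.47 = -10.15 ft.
Hydraulic gradient: i = |Δh| / L = 10.15 / 5265.2 = 0.00193.
Flow is from higher to lower head: from well H toward well C, i.e. toward the east.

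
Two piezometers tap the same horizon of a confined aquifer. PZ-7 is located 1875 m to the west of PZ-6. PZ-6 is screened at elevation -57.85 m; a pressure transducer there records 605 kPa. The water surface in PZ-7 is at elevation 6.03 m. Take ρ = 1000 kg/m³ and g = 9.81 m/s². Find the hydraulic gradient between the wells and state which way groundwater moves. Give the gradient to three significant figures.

Pressure head at PZ-6: ψ = P/(ρg) = 605×1000 / (1000 × 9.81) = 61.67 m.
Total head at PZ-6: h = z + ψ = -57.85 + 61.67 = 3.82 m.
Total head at PZ-7: h = 6.03 m (water level in the piezometer is the total head).
Head difference: h(PZ-6) − h(PZ-7) = 3.82 − 6.03 = -2.21 m.
Hydraulic gradient: i = |Δh| / L = 2.21 / 1875 = 0.00118.
Flow is from higher to lower head: from PZ-7 toward PZ-6, i.e. toward the east.

i ≈ 0.00118; groundwater flows toward the east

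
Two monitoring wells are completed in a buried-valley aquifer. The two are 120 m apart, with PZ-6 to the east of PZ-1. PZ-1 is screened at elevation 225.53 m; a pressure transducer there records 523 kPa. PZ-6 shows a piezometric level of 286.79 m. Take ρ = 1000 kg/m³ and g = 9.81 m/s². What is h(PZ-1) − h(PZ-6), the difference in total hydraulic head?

Δh ≈ -7.95 m

Pressure head at PZ-1: ψ = P/(ρg) = 523×1000 / (1000 × 9.81) = 53.31 m.
Total head at PZ-1: h = z + ψ = 225.53 + 53.31 = 278.84 m.
Total head at PZ-6: h = 286.79 m (water level in the piezometer is the total head).
Head difference: h(PZ-1) − h(PZ-6) = 278.84 − 286.79 = -7.95 m.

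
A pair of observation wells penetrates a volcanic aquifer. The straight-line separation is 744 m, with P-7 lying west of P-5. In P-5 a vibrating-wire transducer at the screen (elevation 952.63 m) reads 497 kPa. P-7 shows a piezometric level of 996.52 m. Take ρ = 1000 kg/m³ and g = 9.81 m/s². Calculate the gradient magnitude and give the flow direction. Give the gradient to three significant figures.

i ≈ 0.00910; groundwater flows toward the west

Pressure head at P-5: ψ = P/(ρg) = 497×1000 / (1000 × 9.81) = 50.66 m.
Total head at P-5: h = z + ψ = 952.63 + 50.66 = 1003.29 m.
Total head at P-7: h = 996.52 m (water level in the piezometer is the total head).
Head difference: h(P-5) − h(P-7) = 1003.29 − 996.52 = 6.77 m.
Hydraulic gradient: i = |Δh| / L = 6.77 / 744 = 0.00910.
Flow is from higher to lower head: from P-5 toward P-7, i.e. toward the west.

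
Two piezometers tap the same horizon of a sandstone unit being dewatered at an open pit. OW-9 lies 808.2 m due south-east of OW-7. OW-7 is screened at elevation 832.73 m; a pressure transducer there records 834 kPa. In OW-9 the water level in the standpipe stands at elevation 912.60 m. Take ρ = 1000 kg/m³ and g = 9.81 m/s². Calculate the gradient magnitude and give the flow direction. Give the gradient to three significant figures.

Pressure head at OW-7: ψ = P/(ρg) = 834×1000 / (1000 × 9.81) = 85.02 m.
Total head at OW-7: h = z + ψ = 832.73 + 85.02 = 917.75 m.
Total head at OW-9: h = 912.60 m (water level in the piezometer is the total head).
Head difference: h(OW-7) − h(OW-9) = 917.75 − 912.60 = 5.15 m.
Hydraulic gradient: i = |Δh| / L = 5.15 / 808.2 = 0.00637.
Flow is from higher to lower head: from OW-7 toward OW-9, i.e. toward the south-east.

i ≈ 0.00637; groundwater flows toward the south-east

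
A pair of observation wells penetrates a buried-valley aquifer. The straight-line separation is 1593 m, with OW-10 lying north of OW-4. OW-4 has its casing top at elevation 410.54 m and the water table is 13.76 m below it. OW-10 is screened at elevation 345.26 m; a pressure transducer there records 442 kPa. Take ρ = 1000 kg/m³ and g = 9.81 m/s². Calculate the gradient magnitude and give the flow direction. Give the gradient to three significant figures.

i ≈ 0.00406; groundwater flows toward the north

Total head at OW-4: h = 410.54 − 13.76 = 396.78 m.
Pressure head at OW-10: ψ = P/(ρg) = 442×1000 / (1000 × 9.81) = 45.06 m.
Total head at OW-10: h = z + ψ = 345.26 + 45.06 = 390.32 m.
Head difference: h(OW-4) − h(OW-10) = 396.78 − 390.32 = 6.46 m.
Hydraulic gradient: i = |Δh| / L = 6.46 / 1593 = 0.00406.
Flow is from higher to lower head: from OW-4 toward OW-10, i.e. toward the north.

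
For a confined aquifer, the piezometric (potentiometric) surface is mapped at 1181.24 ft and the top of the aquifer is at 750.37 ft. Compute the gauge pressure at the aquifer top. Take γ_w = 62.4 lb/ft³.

Pressure head at the aquifer top: ψ = h − z = 1181.24 − 750.37 = 430.87 ft.
P = γψ/144 = 62.4 × 430.87 / 144 = 187 psi.

P ≈ 187 psi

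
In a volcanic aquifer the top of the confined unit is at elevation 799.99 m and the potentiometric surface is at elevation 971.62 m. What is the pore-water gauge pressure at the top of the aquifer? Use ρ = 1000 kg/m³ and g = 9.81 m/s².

Pressure head at the aquifer top: ψ = h − z = 971.62 − 799.99 = 171.63 m.
P = ρgψ = 1000 × 9.81 × 171.63 = 1683690 Pa ≈ 1680 kPa.

P ≈ 1680 kPa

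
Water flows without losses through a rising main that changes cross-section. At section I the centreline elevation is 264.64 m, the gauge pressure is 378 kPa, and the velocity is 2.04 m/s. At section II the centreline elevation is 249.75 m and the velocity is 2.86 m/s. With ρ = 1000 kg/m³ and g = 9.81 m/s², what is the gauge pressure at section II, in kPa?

P₂ ≈ 522 kPa

Pressure head at I: ψ₁ = P₁/(ρg) = 378×1000 / (1000 × 9.81) = 38.53 m.
Velocity heads: v₁²/2g = 2.04²/19.62 = 0.212 m; v₂²/2g = 2.86²/19.62 = 0.417 m.
Total head H = z₁ + ψ₁ + v₁²/2g = 264.64 + 38.53 + 0.212 = 303.38 m.
ψ₂ = H − z₂ − v₂²/2g = 303.38 − 249.75 − 0.417 = 53.21 m.
P₂ = ρgψ₂ = 1000 × 9.81 × 53.21 ≈ 522 kPa.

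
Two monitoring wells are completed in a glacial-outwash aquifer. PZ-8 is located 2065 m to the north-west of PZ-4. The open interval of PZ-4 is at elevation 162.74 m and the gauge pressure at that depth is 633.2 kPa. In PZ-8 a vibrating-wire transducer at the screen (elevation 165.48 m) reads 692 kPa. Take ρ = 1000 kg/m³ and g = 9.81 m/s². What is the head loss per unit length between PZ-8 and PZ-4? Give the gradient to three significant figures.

i ≈ 0.00423 m/m

Pressure head at PZ-4: ψ = P/(ρg) = 633.2×1000 / (1000 × 9.81) = 64.55 m.
Total head at PZ-4: h = z + ψ = 162.74 + 64.55 = 227.29 m.
Pressure head at PZ-8: ψ = P/(ρg) = 692×1000 / (1000 × 9.81) = 70.54 m.
Total head at PZ-8: h = z + ψ = 165.48 + 70.54 = 236.02 m.
Head difference: h(PZ-4) − h(PZ-8) = 227.29 − 236.02 = -8.73 m.
Hydraulic gradient: i = |Δh| / L = 8.73 / 2065 = 0.00423.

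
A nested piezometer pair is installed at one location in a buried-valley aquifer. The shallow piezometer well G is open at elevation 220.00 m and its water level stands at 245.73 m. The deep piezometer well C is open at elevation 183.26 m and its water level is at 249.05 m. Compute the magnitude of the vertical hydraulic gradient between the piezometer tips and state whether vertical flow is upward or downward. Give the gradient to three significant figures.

|i_v| ≈ 0.0904; vertical flow is upward

Total head at well G: h = 245.73 m (water level in the standpipe).
Total head at well C: h = 249.05 m.
Δh = h(well G) − h(well C) = 245.73 − 249.05 = -3.32 m.
Vertical separation Δz = 220.00 − 183.26 = 36.74 m.
|i_v| = |Δh| / Δz = 3.32 / 36.74 = 0.0904.
Head is higher in the deep piezometer, so vertical flow is upward (discharge condition).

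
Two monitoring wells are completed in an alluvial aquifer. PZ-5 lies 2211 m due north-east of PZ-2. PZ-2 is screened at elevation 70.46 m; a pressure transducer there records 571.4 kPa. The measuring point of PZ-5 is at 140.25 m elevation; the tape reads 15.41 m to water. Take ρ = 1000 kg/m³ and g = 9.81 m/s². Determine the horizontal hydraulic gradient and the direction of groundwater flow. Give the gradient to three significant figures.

i ≈ 0.00175; groundwater flows toward the north-east

Pressure head at PZ-2: ψ = P/(ρg) = 571.4×1000 / (1000 × 9.81) = 58.25 m.
Total head at PZ-2: h = z + ψ = 70.46 + 58.25 = 128.71 m.
Total head at PZ-5: h = 140.25 − 15.41 = 124.84 m.
Head difference: h(PZ-2) − h(PZ-5) = 128.71 − 124.84 = 3.87 m.
Hydraulic gradient: i = |Δh| / L = 3.87 / 2211 = 0.00175.
Flow is from higher to lower head: from PZ-2 toward PZ-5, i.e. toward the north-east.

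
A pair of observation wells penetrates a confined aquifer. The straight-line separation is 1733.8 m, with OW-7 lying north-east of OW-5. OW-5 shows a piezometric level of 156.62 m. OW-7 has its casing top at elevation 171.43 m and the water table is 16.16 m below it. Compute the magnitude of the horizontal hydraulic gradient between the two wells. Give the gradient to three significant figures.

Total head at OW-5: h = 156.62 m (water level in the piezometer is the total head).
Total head at OW-7: h = 171.43 − 16.16 = 155.27 m.
Head difference: h(OW-5) − h(OW-7) = 156.62 − 155.27 = 1.35 m.
Hydraulic gradient: i = |Δh| / L = 1.35 / 1733.8 = 0.000779.

i ≈ 0.000779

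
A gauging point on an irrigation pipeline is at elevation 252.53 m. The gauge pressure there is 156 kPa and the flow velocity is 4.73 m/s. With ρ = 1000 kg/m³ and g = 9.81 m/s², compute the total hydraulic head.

Pressure head ψ = P/(ρg) = 156×1000 / (1000 × 9.81) = 15.90 m.
Velocity head = v²/(2g) = 4.73² / (2 × 9.81) = 1.140 m.
h = z + ψ + v²/(2g) = 252.53 + 15.90 + 1.140 = 269.57 m.

h ≈ 269.57 m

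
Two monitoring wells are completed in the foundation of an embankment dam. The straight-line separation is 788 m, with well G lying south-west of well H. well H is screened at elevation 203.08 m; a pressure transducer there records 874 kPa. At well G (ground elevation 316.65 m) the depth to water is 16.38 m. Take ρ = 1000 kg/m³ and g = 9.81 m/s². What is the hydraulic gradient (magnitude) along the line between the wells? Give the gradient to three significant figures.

i ≈ 0.0103

Pressure head at well H: ψ = P/(ρg) = 874×1000 / (1000 × 9.81) = 89.09 m.
Total head at well H: h = z + ψ = 203.08 + 89.09 = 292.17 m.
Total head at well G: h = 316.65 − 16.38 = 300.27 m.
Head difference: h(well H) − h(well G) = 292.17 − 300.27 = -8.10 m.
Hydraulic gradient: i = |Δh| / L = 8.10 / 788 = 0.0103.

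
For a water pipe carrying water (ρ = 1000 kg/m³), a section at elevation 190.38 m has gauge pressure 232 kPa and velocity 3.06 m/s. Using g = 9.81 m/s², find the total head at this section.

h ≈ 214.51 m

Pressure head ψ = P/(ρg) = 232×1000 / (1000 × 9.81) = 23.65 m.
Velocity head = v²/(2g) = 3.06² / (2 × 9.81) = 0.477 m.
h = z + ψ + v²/(2g) = 190.38 + 23.65 + 0.477 = 214.51 m.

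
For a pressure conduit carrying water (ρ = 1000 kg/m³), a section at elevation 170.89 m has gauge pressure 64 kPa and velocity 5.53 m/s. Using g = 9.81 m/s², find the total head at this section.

Pressure head ψ = P/(ρg) = 64×1000 / (1000 × 9.81) = 6.52 m.
Velocity head = v²/(2g) = 5.53² / (2 × 9.81) = 1.559 m.
h = z + ψ + v²/(2g) = 170.89 + 6.52 + 1.559 = 178.97 m.

h ≈ 178.97 m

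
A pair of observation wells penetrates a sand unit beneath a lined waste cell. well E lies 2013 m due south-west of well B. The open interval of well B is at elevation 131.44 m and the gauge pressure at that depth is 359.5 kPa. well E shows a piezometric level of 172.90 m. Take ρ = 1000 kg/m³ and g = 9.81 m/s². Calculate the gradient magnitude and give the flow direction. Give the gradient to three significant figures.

Pressure head at well B: ψ = P/(ρg) = 359.5×1000 / (1000 × 9.81) = 36.65 m.
Total head at well B: h = z + ψ = 131.44 + 36.65 = 168.09 m.
Total head at well E: h = 172.90 m (water level in the piezometer is the total head).
Head difference: h(well B) − h(well E) = 168.09 − 172.90 = -4.81 m.
Hydraulic gradient: i = |Δh| / L = 4.81 / 2013 = 0.00239.
Flow is from higher to lower head: from well E toward well B, i.e. toward the north-east.

i ≈ 0.00239; groundwater flows toward the north-east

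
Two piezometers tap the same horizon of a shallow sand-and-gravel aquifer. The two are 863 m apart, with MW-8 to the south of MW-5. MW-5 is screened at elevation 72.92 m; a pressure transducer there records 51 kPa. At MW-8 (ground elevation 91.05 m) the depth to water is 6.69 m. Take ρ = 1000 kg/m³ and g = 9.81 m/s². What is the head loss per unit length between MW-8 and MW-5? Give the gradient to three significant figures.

i ≈ 0.00723 m/m

Pressure head at MW-5: ψ = P/(ρg) = 51×1000 / (1000 × 9.81) = 5.20 m.
Total head at MW-5: h = z + ψ = 72.92 + 5.20 = 78.12 m.
Total head at MW-8: h = 91.05 − 6.69 = 84.36 m.
Head difference: h(MW-5) − h(MW-8) = 78.12 − 84.36 = -6.24 m.
Hydraulic gradient: i = |Δh| / L = 6.24 / 863 = 0.00723.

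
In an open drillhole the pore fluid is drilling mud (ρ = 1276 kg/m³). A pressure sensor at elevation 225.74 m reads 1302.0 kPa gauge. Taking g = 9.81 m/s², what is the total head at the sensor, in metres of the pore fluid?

ψ = P/(ρg) = 1302.0×1000 / (1276 × 9.81) = 104.01 m.
h = z + ψ = 225.74 + 104.01 = 329.75 m.

h ≈ 329.75 m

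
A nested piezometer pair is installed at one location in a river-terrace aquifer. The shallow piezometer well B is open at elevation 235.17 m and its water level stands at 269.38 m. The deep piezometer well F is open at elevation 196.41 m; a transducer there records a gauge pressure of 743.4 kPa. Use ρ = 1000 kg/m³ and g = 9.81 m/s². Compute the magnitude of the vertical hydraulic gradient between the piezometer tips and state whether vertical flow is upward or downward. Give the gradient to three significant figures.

|i_v| ≈ 0.0725; vertical flow is upward

Total head at well B: h = 269.38 m (water level in the standpipe).
Pressure head at well F: ψ = P/(ρg) = 743.4×1000 / (1000 × 9.81) = 75.78 m.
Total head at well F: h = z + ψ = 196.41 + 75.78 = 272.19 m.
Δh = h(well B) − h(well F) = 269.38 − 272.19 = -2.81 m.
Vertical separation Δz = 235.17 − 196.41 = 38.76 m.
|i_v| = |Δh| / Δz = 2.81 / 38.76 = 0.0725.
Head is higher in the deep piezometer, so vertical flow is upward (discharge condition).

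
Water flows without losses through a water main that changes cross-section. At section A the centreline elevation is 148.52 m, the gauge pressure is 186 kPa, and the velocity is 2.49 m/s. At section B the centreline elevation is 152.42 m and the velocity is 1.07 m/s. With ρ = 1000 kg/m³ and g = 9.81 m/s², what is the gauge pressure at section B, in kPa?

P₂ ≈ 150 kPa

Pressure head at A: ψ₁ = P₁/(ρg) = 186×1000 / (1000 × 9.81) = 18.96 m.
Velocity heads: v₁²/2g = 2.49²/19.62 = 0.316 m; v₂²/2g = 1.07²/19.62 = 0.058 m.
Total head H = z₁ + ψ₁ + v₁²/2g = 148.52 + 18.96 + 0.316 = 167.80 m.
ψ₂ = H − z₂ − v₂²/2g = 167.80 − 152.42 − 0.058 = 15.32 m.
P₂ = ρgψ₂ = 1000 × 9.81 × 15.32 ≈ 150 kPa.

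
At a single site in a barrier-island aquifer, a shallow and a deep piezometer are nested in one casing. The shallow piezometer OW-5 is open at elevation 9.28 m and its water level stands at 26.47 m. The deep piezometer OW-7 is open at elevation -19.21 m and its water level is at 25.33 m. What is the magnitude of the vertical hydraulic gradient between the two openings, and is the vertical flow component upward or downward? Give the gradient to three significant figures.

Total head at OW-5: h = 26.47 m (water level in the standpipe).
Total head at OW-7: h = 25.33 m.
Δh = h(OW-5) − h(OW-7) = 26.47 − 25.33 = 1.14 m.
Vertical separation Δz = 9.28 − (-19.21) = 28.49 m.
|i_v| = |Δh| / Δz = 1.14 / 28.49 = 0.0400.
Head is higher in the shallow piezometer, so vertical flow is downward (recharge condition).

|i_v| ≈ 0.0400; vertical flow is downward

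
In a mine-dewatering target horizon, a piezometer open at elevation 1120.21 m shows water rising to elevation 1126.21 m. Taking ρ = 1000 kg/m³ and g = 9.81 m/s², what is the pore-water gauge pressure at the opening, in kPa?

Pressure head ψ = h − z = 1126.21 − 1120.21 = 6.00 m.
P = ρgψ = 1000 × 9.81 × 6.00 = 58860 Pa ≈ 58.9 kPa.

P ≈ 58.9 kPa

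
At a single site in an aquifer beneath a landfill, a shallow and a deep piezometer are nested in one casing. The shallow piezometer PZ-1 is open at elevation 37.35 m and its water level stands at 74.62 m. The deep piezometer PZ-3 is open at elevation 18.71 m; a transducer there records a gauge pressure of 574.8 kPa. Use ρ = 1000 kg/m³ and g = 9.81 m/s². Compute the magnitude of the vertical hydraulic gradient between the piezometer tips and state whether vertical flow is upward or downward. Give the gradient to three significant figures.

|i_v| ≈ 0.144; vertical flow is upward

Total head at PZ-1: h = 74.62 m (water level in the standpipe).
Pressure head at PZ-3: ψ = P/(ρg) = 574.8×1000 / (1000 × 9.81) = 58.59 m.
Total head at PZ-3: h = z + ψ = 18.71 + 58.59 = 77.30 m.
Δh = h(PZ-1) − h(PZ-3) = 74.62 − 77.30 = -2.68 m.
Vertical separation Δz = 37.35 − 18.71 = 18.64 m.
|i_v| = |Δh| / Δz = 2.68 / 18.64 = 0.144.
Head is higher in the deep piezometer, so vertical flow is upward (discharge condition).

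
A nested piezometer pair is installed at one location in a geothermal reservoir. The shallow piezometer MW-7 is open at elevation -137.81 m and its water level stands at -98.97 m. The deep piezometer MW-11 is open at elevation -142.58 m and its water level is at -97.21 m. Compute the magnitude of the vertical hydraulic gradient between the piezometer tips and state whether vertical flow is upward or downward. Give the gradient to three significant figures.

|i_v| ≈ 0.369; vertical flow is upward

Total head at MW-7: h = -98.97 m (water level in the standpipe).
Total head at MW-11: h = -97.21 m.
Δh = h(MW-7) − h(MW-11) = -98.97 − (-97.21) = -1.76 m.
Vertical separation Δz = -137.81 − (-142.58) = 4.77 m.
|i_v| = |Δh| / Δz = 1.76 / 4.77 = 0.369.
Head is higher in the deep piezometer, so vertical flow is upward (discharge condition).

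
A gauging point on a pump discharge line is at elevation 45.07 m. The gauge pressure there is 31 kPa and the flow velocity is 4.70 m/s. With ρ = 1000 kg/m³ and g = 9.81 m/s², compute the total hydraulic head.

Pressure head ψ = P/(ρg) = 31×1000 / (1000 × 9.81) = 3.16 m.
Velocity head = v²/(2g) = 4.70² / (2 × 9.81) = 1.126 m.
h = z + ψ + v²/(2g) = 45.07 + 3.16 + 1.126 = 49.36 m.

h ≈ 49.36 m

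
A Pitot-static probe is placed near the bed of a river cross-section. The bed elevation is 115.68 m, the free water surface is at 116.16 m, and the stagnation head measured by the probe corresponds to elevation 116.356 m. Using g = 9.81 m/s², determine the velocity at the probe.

Near the bed, under hydrostatic conditions, the piezometric head (z + ψ) equals the free-surface elevation, 116.16 m.
Velocity head = total − piezometric = 116.356 − 116.16 = 0.196 m.
v = √(2g·h_v) = √(2 × 9.81 × 0.196) = 1.96 m/s.

v ≈ 1.96 m/s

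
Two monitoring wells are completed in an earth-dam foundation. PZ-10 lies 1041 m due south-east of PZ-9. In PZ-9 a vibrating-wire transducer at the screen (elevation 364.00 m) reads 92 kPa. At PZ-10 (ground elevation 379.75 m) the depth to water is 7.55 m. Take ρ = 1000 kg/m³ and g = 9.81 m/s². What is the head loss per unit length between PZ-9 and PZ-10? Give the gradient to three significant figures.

Pressure head at PZ-9: ψ = P/(ρg) = 92×1000 / (1000 × 9.81) = 9.38 m.
Total head at PZ-9: h = z + ψ = 364.00 + 9.38 = 373.38 m.
Total head at PZ-10: h = 379.75 − 7.55 = 372.20 m.
Head difference: h(PZ-9) − h(PZ-10) = 373.38 − 372.20 = 1.18 m.
Hydraulic gradient: i = |Δh| / L = 1.18 / 1041 = 0.00113.

i ≈ 0.00113 m/m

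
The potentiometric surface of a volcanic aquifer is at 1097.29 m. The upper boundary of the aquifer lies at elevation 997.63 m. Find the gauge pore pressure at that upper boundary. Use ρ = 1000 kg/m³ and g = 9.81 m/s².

Pressure head at the aquifer top: ψ = h − z = 1097.29 − 997.63 = 99.66 m.
P = ρgψ = 1000 × 9.81 × 99.66 = 977665 Pa ≈ 978 kPa.

P ≈ 978 kPa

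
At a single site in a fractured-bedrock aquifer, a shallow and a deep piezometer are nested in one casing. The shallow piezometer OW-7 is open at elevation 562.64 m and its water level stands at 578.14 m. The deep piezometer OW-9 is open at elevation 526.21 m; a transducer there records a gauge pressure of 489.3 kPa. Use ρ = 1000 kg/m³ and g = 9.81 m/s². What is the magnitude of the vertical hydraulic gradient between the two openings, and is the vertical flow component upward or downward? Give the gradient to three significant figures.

|i_v| ≈ 0.0563; vertical flow is downward

Total head at OW-7: h = 578.14 m (water level in the standpipe).
Pressure head at OW-9: ψ = P/(ρg) = 489.3×1000 / (1000 × 9.81) = 49.88 m.
Total head at OW-9: h = z + ψ = 526.21 + 49.88 = 576.09 m.
Δh = h(OW-7) − h(OW-9) = 578.14 − 576.09 = 2.05 m.
Vertical separation Δz = 562.64 − 526.21 = 36.43 m.
|i_v| = |Δh| / Δz = 2.05 / 36.43 = 0.0563.
Head is higher in the shallow piezometer, so vertical flow is downward (recharge condition).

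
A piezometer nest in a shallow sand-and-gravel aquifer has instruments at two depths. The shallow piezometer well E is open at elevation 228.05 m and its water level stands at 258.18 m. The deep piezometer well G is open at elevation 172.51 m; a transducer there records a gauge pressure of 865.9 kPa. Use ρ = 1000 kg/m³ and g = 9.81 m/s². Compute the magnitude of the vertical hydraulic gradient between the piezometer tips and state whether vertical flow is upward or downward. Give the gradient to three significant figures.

Total head at well E: h = 258.18 m (water level in the standpipe).
Pressure head at well G: ψ = P/(ρg) = 865.9×1000 / (1000 × 9.81) = 88.27 m.
Total head at well G: h = z + ψ = 172.51 + 88.27 = 260.78 m.
Δh = h(well E) − h(well G) = 258.18 − 260.78 = -2.60 m.
Vertical separation Δz = 228.05 − 172.51 = 55.54 m.
|i_v| = |Δh| / Δz = 2.60 / 55.54 = 0.0468.
Head is higher in the deep piezometer, so vertical flow is upward (discharge condition).

|i_v| ≈ 0.0468; vertical flow is upward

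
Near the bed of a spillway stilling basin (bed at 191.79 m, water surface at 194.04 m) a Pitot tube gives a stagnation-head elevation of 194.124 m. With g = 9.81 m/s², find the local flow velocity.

Near the bed, under hydrostatic conditions, the piezometric head (z + ψ) equals the free-surface elevation, 194.04 m.
Velocity head = total − piezometric = 194.124 − 194.04 = 0.084 m.
v = √(2g·h_v) = √(2 × 9.81 × 0.084) = 1.28 m/s.

v ≈ 1.28 m/s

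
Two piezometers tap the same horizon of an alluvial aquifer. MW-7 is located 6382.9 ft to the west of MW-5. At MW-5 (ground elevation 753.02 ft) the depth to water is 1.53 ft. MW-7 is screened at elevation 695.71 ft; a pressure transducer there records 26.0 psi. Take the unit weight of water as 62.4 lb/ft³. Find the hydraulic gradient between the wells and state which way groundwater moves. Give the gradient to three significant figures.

i ≈ 0.000661; groundwater flows toward the east

Total head at MW-5: h = 753.02 − 1.53 = 751.49 ft.
Pressure head at MW-7: ψ = 144·P/γ = 144 × 26.0 / 62.4 = 60.00 ft.
Total head at MW-7: h = z + ψ = 695.71 + 60.00 = 755.71 ft.
Head difference: h(MW-5) − h(MW-7) = 751.49 − 755.71 = -4.22 ft.
Hydraulic gradient: i = |Δh| / L = 4.22 / 6382.9 = 0.000661.
Flow is from higher to lower head: from MW-7 toward MW-5, i.e. toward the east.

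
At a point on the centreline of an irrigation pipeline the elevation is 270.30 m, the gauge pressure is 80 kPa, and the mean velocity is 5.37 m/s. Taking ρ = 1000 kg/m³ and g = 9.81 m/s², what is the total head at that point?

h ≈ 279.92 m

Pressure head ψ = P/(ρg) = 80×1000 / (1000 × 9.81) = 8.15 m.
Velocity head = v²/(2g) = 5.37² / (2 × 9.81) = 1.470 m.
h = z + ψ + v²/(2g) = 270.30 + 8.15 + 1.470 = 279.92 m.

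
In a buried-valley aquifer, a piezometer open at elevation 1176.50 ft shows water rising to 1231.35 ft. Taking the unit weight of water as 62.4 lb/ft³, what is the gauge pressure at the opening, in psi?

Pressure head ψ = h − z = 1231.35 − 1176.50 = 54.85 ft.
P = γ·ψ / 144 = 62.4 × 54.85 / 144 = 23.8 psi.

P ≈ 23.8 psi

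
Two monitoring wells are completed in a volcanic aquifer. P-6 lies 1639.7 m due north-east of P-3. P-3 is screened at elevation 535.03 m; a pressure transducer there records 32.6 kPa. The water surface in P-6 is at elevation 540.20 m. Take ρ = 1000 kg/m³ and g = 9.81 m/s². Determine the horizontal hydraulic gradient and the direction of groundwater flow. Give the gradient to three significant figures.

i ≈ 0.00113; groundwater flows toward the south-west

Pressure head at P-3: ψ = P/(ρg) = 32.6×1000 / (1000 × 9.81) = 3.32 m.
Total head at P-3: h = z + ψ = 535.03 + 3.32 = 538.35 m.
Total head at P-6: h = 540.20 m (water level in the piezometer is the total head).
Head difference: h(P-3) − h(P-6) = 538.35 − 540.20 = -1.85 m.
Hydraulic gradient: i = |Δh| / L = 1.85 / 1639.7 = 0.00113.
Flow is from higher to lower head: from P-6 toward P-3, i.e. toward the south-west.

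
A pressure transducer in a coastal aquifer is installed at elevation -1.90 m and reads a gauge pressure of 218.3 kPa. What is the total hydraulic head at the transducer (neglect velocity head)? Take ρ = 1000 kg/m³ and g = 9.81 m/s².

ψ = P/(ρg) = 218.3×1000 / (1000 × 9.81) = 22.25 m.
h = z + ψ = -1.90 + 22.25 = 20.35 m.

h ≈ 20.35 m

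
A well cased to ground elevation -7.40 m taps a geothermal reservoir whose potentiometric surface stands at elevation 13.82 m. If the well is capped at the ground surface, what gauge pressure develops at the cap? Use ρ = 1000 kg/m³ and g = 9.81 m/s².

P ≈ 208 kPa

Head above the cap: Δh = 13.82 − (-7.40) = 21.22 m.
P = ρgΔh = 1000 × 9.81 × 21.22 = 208168 Pa ≈ 208 kPa.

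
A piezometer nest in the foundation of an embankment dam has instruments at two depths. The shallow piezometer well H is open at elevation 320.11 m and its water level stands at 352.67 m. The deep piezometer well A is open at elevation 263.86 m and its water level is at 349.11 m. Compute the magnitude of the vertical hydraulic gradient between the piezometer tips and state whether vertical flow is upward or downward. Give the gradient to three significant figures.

|i_v| ≈ 0.0633; vertical flow is downward

Total head at well H: h = 352.67 m (water level in the standpipe).
Total head at well A: h = 349.11 m.
Δh = h(well H) − h(well A) = 352.67 − 349.11 = 3.56 m.
Vertical separation Δz = 320.11 − 263.86 = 56.25 m.
|i_v| = |Δh| / Δz = 3.56 / 56.25 = 0.0633.
Head is higher in the shallow piezometer, so vertical flow is downward (recharge condition).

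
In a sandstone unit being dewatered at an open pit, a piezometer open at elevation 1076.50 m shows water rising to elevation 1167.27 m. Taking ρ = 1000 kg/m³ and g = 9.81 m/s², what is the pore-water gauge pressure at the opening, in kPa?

P ≈ 890 kPa

Pressure head ψ = h − z = 1167.27 − 1076.50 = 90.77 m.
P = ρgψ = 1000 × 9.81 × 90.77 = 890454 Pa ≈ 890 kPa.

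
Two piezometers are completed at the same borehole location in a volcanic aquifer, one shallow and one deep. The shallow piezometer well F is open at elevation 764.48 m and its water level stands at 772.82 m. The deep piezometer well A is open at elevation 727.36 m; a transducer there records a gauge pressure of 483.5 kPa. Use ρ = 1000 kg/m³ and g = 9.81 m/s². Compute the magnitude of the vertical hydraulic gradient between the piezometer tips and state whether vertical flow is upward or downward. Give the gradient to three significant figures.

Total head at well F: h = 772.82 m (water level in the standpipe).
Pressure head at well A: ψ = P/(ρg) = 483.5×1000 / (1000 × 9.81) = 49.29 m.
Total head at well A: h = z + ψ = 727.36 + 49.29 = 776.65 m.
Δh = h(well F) − h(well A) = 772.82 − 776.65 = -3.83 m.
Vertical separation Δz = 764.48 − 727.36 = 37.12 m.
|i_v| = |Δh| / Δz = 3.83 / 37.12 = 0.103.
Head is higher in the deep piezometer, so vertical flow is upward (discharge condition).

|i_v| ≈ 0.103; vertical flow is upward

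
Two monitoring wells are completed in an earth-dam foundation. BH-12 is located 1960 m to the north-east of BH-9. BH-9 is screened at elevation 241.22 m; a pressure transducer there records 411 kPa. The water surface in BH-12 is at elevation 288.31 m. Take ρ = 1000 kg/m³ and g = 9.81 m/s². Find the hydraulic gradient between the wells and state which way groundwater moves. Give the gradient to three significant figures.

Pressure head at BH-9: ψ = P/(ρg) = 411×1000 / (1000 × 9.81) = 41.90 m.
Total head at BH-9: h = z + ψ = 241.22 + 41.90 = 283.12 m.
Total head at BH-12: h = 288.31 m (water level in the piezometer is the total head).
Head difference: h(BH-9) − h(BH-12) = 283.12 − 288.31 = -5.19 m.
Hydraulic gradient: i = |Δh| / L = 5.19 / 1960 = 0.00265.
Flow is from higher to lower head: from BH-12 toward BH-9, i.e. toward the south-west.

i ≈ 0.00265; groundwater flows toward the south-west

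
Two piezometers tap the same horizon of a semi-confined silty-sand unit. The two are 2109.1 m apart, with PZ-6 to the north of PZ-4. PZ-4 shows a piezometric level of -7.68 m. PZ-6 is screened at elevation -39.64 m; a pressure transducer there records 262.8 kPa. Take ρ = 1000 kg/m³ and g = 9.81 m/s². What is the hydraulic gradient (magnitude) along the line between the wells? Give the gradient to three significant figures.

i ≈ 0.00245

Total head at PZ-4: h = -7.68 m (water level in the piezometer is the total head).
Pressure head at PZ-6: ψ = P/(ρg) = 262.8×1000 / (1000 × 9.81) = 26.79 m.
Total head at PZ-6: h = z + ψ = -39.64 + 26.79 = -12.85 m.
Head difference: h(PZ-4) − h(PZ-6) = -7.68 − (-12.85) = 5.17 m.
Hydraulic gradient: i = |Δh| / L = 5.17 / 2109.1 = 0.00245.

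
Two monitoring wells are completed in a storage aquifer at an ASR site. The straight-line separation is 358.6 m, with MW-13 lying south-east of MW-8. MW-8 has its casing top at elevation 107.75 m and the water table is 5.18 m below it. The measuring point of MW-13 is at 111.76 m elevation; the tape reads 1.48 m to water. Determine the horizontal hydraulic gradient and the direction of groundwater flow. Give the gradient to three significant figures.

Total head at MW-8: h = 107.75 − 5.18 = 102.57 m.
Total head at MW-13: h = 111.76 − 1.48 = 110.28 m.
Head difference: h(MW-8) − h(MW-13) = 102.57 − 110.28 = -7.71 m.
Hydraulic gradient: i = |Δh| / L = 7.71 / 358.6 = 0.0215.
Flow is from higher to lower head: from MW-13 toward MW-8, i.e. toward the north-west.

i ≈ 0.0215; groundwater flows toward the north-west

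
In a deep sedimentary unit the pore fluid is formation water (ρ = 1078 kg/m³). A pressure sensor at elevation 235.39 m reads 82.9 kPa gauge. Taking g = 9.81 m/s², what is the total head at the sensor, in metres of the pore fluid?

h ≈ 243.23 m

ψ = P/(ρg) = 82.9×1000 / (1078 × 9.81) = 7.84 m.
h = z + ψ = 235.39 + 7.84 = 243.23 m.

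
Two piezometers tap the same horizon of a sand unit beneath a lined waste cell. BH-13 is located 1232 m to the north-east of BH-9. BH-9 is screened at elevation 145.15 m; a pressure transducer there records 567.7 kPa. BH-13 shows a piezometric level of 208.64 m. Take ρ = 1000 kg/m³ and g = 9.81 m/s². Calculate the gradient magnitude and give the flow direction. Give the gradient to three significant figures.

Pressure head at BH-9: ψ = P/(ρg) = 567.7×1000 / (1000 × 9.81) = 57.87 m.
Total head at BH-9: h = z + ψ = 145.15 + 57.87 = 203.02 m.
Total head at BH-13: h = 208.64 m (water level in the piezometer is the total head).
Head difference: h(BH-9) − h(BH-13) = 203.02 − 208.64 = -5.62 m.
Hydraulic gradient: i = |Δh| / L = 5.62 / 1232 = 0.00456.
Flow is from higher to lower head: from BH-13 toward BH-9, i.e. toward the south-west.

i ≈ 0.00456; groundwater flows toward the south-west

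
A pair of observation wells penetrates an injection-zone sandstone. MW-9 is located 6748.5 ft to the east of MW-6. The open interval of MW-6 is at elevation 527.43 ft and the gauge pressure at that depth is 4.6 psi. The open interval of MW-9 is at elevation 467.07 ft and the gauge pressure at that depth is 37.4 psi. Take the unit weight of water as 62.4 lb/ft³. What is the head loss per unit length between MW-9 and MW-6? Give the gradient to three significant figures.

Pressure head at MW-6: ψ = 144·P/γ = 144 × 4.6 / 62.4 = 10.62 ft.
Total head at MW-6: h = z + ψ = 527.43 + 10.62 = 538.05 ft.
Pressure head at MW-9: ψ = 144·P/γ = 144 × 37.4 / 62.4 = 86.31 ft.
Total head at MW-9: h = z + ψ = 467.07 + 86.31 = 553.38 ft.
Head difference: h(MW-6) − h(MW-9) = 538.05 − 553.38 = -15.33 ft.
Hydraulic gradient: i = |Δh| / L = 15.33 / 6748.5 = 0.00227.

i ≈ 0.00227 ft/ft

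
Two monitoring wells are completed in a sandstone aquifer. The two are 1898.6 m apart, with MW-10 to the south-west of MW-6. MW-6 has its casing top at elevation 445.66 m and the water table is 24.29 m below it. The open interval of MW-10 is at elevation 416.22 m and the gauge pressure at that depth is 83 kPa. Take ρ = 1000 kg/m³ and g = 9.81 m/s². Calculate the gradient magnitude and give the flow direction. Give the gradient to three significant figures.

i ≈ 0.00174; groundwater flows toward the north-east

Total head at MW-6: h = 445.66 − 24.29 = 421.37 m.
Pressure head at MW-10: ψ = P/(ρg) = 83×1000 / (1000 × 9.81) = 8.46 m.
Total head at MW-10: h = z + ψ = 416.22 + 8.46 = 424.68 m.
Head difference: h(MW-6) − h(MW-10) = 421.37 − 424.68 = -3.31 m.
Hydraulic gradient: i = |Δh| / L = 3.31 / 1898.6 = 0.00174.
Flow is from higher to lower head: from MW-10 toward MW-6, i.e. toward the north-east.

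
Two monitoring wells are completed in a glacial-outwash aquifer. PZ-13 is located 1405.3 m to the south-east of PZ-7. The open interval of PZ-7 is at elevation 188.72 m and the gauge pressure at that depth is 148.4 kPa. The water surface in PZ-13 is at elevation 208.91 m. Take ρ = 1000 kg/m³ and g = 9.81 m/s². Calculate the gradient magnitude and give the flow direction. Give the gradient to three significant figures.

Pressure head at PZ-7: ψ = P/(ρg) = 148.4×1000 / (1000 × 9.81) = 15.13 m.
Total head at PZ-7: h = z + ψ = 188.72 + 15.13 = 203.85 m.
Total head at PZ-13: h = 208.91 m (water level in the piezometer is the total head).
Head difference: h(PZ-7) − h(PZ-13) = 203.85 − 208.91 = -5.06 m.
Hydraulic gradient: i = |Δh| / L = 5.06 / 1405.3 = 0.00360.
Flow is from higher to lower head: from PZ-13 toward PZ-7, i.e. toward the north-west.

i ≈ 0.00360; groundwater flows toward the north-west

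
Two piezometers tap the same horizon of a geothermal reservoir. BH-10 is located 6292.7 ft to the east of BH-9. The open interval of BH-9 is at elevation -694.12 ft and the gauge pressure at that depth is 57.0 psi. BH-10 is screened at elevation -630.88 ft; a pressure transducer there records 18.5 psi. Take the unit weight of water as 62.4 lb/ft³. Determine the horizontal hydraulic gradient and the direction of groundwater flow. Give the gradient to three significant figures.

Pressure head at BH-9: ψ = 144·P/γ = 144 × 57.0 / 62.4 = 131.54 ft.
Total head at BH-9: h = z + ψ = -694.12 + 131.54 = -562.58 ft.
Pressure head at BH-10: ψ = 144·P/γ = 144 × 18.5 / 62.4 = 42.69 ft.
Total head at BH-10: h = z + ψ = -630.88 + 42.69 = -588.19 ft.
Head difference: h(BH-9) − h(BH-10) = -562.58 − (-588.19) = 25.61 ft.
Hydraulic gradient: i = |Δh| / L = 25.61 / 6292.7 = 0.00407.
Flow is from higher to lower head: from BH-9 toward BH-10, i.e. toward the east.

i ≈ 0.00407; groundwater flows toward the east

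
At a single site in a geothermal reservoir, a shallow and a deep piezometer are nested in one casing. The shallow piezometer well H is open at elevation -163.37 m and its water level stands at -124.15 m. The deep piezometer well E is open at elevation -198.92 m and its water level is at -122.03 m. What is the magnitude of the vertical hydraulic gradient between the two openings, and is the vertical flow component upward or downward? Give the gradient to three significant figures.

Total head at well H: h = -124.15 m (water level in the standpipe).
Total head at well E: h = -122.03 m.
Δh = h(well H) − h(well E) = -124.15 − (-122.03) = -2.12 m.
Vertical separation Δz = -163.37 − (-198.92) = 35.55 m.
|i_v| = |Δh| / Δz = 2.12 / 35.55 = 0.0596.
Head is higher in the deep piezometer, so vertical flow is upward (discharge condition).

|i_v| ≈ 0.0596; vertical flow is upward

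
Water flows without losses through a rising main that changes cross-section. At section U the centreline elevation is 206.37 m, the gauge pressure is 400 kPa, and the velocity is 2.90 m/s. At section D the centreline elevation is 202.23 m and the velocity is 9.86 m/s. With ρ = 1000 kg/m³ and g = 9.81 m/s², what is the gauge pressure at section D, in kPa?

Pressure head at U: ψ₁ = P₁/(ρg) = 400×1000 / (1000 × 9.81) = 40.77 m.
Velocity heads: v₁²/2g = 2.90²/19.62 = 0.429 m; v₂²/2g = 9.86²/19.62 = 4.955 m.
Total head H = z₁ + ψ₁ + v₁²/2g = 206.37 + 40.77 + 0.429 = 247.57 m.
ψ₂ = H − z₂ − v₂²/2g = 247.57 − 202.23 − 4.955 = 40.39 m.
P₂ = ρgψ₂ = 1000 × 9.81 × 40.39 ≈ 396 kPa.

P₂ ≈ 396 kPa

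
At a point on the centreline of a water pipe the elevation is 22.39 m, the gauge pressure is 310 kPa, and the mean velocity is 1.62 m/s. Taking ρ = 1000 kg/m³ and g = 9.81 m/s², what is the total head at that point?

h ≈ 54.12 m

Pressure head ψ = P/(ρg) = 310×1000 / (1000 × 9.81) = 31.60 m.
Velocity head = v²/(2g) = 1.62² / (2 × 9.81) = 0.134 m.
h = z + ψ + v²/(2g) = 22.39 + 31.60 + 0.134 = 54.12 m.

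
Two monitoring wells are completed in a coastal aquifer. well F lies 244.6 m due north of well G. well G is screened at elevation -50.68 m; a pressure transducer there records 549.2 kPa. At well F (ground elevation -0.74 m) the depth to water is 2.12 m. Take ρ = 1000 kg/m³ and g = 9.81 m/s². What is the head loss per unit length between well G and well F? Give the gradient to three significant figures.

Pressure head at well G: ψ = P/(ρg) = 549.2×1000 / (1000 × 9.81) = 55.98 m.
Total head at well G: h = z + ψ = -50.68 + 55.98 = 5.30 m.
Total head at well F: h = -0.74 − 2.12 = -2.86 m.
Head difference: h(well G) − h(well F) = 5.30 − (-2.86) = 8.16 m.
Hydraulic gradient: i = |Δh| / L = 8.16 / 244.6 = 0.0334.

i ≈ 0.0334 m/m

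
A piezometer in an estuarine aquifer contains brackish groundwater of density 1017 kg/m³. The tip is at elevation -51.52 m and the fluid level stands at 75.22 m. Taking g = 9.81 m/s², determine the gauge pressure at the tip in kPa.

P ≈ 1260 kPa

Pressure head ψ = h − z = 75.22 − (-51.52) = 126.74 m.
P = ρgψ = 1017 × 9.81 × 126.74 = 1264456 Pa ≈ 1260 kPa.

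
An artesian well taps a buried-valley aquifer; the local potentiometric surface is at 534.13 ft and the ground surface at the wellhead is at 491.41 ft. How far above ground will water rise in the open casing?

≈ 42.72 ft above ground

Water rises to the potentiometric surface, so the rise above ground = 534.13 − 491.41 = 42.72 ft.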